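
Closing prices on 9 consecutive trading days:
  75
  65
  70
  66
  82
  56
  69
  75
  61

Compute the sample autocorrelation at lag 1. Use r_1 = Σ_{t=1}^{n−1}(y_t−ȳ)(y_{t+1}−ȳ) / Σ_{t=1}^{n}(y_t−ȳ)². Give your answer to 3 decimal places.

Mean ȳ = (75 + 65 + 70 + 66 + 82 + 56 + 69 + 75 + 61)/9 = 68.7778
Numerator Σ_{t=1}^{8}(y_t−ȳ)(y_{t+1}−ȳ) = -287.0494
Denominator Σ(y_t−ȳ)² = 499.5556
r_1 = -287.0494 / 499.5556 = -0.575

-0.575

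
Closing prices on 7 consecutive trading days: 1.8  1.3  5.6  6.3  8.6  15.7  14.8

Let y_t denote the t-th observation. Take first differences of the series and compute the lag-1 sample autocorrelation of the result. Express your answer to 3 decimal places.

-0.494

First differences Δy: -0.5, 4.3, 0.7, 2.3, 7.1, -0.9
Mean of differences = 2.1667
Numerator Σ(Δy_t−Δȳ)(Δy_{t+1}−Δȳ) = -23.4844
Denominator Σ(Δy_t−Δȳ)² = 47.5733
r_1(Δy) = -23.4844 / 47.5733 = -0.494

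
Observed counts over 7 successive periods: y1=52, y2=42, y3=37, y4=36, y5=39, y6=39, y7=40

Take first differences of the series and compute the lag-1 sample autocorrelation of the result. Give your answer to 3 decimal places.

0.375

First differences Δy: -10, -5, -1, 3, 0, 1
Mean of differences = -2.0000
Numerator Σ(Δy_t−Δȳ)(Δy_{t+1}−Δȳ) = 42.0000
Denominator Σ(Δy_t−Δȳ)² = 112.0000
r_1(Δy) = 42.0000 / 112.0000 = 0.375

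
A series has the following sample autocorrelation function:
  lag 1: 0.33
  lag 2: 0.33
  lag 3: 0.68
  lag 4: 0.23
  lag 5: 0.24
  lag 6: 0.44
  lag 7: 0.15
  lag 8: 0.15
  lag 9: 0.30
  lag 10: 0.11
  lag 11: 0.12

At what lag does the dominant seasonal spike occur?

3

The largest autocorrelation is r_3 = 0.68, with a weaker echo at lag 6 (0.44); the remaining lags stay at or below 0.33.
The dominant spike at lag 3 indicates a seasonal period of 3.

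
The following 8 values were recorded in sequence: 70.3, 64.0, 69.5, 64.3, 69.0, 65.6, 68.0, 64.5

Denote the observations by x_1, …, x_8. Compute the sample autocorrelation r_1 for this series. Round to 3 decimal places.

-0.782

Mean x̄ = (70.3 + 64.0 + 69.5 + 64.3 + 69.0 + 65.6 + 68.0 + 64.5)/8 = 66.9000
Deviations from mean: 3.4000, -2.9000, 2.6000, -2.6000, 2.1000, -1.3000, 1.1000, -2.4000
Numerator Σ_{t=1}^{7}(x_t−x̄)(x_{t+1}−x̄) = -36.4200
Denominator Σ(x_t−x̄)² = 46.5600
r_1 = -36.4200 / 46.5600 = -0.782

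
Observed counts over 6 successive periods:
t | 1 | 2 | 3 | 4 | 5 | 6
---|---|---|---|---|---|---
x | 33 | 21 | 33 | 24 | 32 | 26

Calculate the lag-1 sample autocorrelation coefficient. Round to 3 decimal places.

-0.843

Mean x̄ = (33 + 21 + 33 + 24 + 32 + 26)/6 = 28.1667
Deviations from mean: 4.8333, -7.1667, 4.8333, -4.1667, 3.8333, -2.1667
Σ(x_t−x̄)(x_{t+1}−x̄) = (-34.6389) + (-34.6389) + (-20.1389) + (-15.9722) + (-8.3056) = -113.6944
Denominator Σ(x_t−x̄)² = 134.8333
r_1 = -113.6944 / 134.8333 = -0.843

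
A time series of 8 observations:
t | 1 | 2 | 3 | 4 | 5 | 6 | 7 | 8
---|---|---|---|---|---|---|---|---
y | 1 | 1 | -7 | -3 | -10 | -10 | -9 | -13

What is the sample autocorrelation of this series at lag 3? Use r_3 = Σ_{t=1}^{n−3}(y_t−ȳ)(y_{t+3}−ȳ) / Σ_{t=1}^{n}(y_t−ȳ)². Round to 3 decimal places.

Mean ȳ = (1 + 1 − 7 − 3 − 10 − 10 − 9 − 13)/8 = -6.2500
Deviations from mean: 7.2500, 7.2500, -0.7500, 3.2500, -3.7500, -3.7500, -2.7500, -6.7500
Σ(y_t−ȳ)(y_{t+3}−ȳ) = (23.5625) + (-27.1875) + (2.8125) + (-8.9375) + (25.3125) = 15.5625
Denominator Σ(y_t−ȳ)² = 197.5000
r_3 = 15.5625 / 197.5000 = 0.079

0.079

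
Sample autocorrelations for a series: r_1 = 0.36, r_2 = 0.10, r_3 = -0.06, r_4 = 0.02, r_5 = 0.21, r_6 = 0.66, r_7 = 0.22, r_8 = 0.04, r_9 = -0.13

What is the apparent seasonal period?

The largest autocorrelation is r_6 = 0.66; the remaining lags stay at or below 0.36. The elevated value at lag 1 (0.36), dropping to 0.10 at lag 2, reflects decaying short-term dependence rather than seasonality.
The dominant spike at lag 6 indicates a seasonal period of 6.

6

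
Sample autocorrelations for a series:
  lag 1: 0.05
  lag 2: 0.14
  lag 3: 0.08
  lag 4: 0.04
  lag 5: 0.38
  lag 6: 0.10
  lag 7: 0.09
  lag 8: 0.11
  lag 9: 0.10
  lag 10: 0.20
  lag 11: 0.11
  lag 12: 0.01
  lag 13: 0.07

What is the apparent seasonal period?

5

The largest autocorrelation is r_5 = 0.38, with a weaker echo at lag 10 (0.20); the remaining lags stay at or below 0.14.
The dominant spike at lag 5 indicates a seasonal period of 5.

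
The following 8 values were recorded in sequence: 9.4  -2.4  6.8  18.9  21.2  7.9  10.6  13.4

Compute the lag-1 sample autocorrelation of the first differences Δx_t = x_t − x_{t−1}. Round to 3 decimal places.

-0.064

First differences Δx: -11.8, 9.2, 12.1, 2.3, -13.3, 2.7, 2.8
Mean of differences = 0.5714
Numerator Σ(Δx_t−Δx̄)(Δx_{t+1}−Δx̄) = -36.1051
Denominator Σ(Δx_t−Δx̄)² = 565.3143
r_1(Δx) = -36.1051 / 565.3143 = -0.064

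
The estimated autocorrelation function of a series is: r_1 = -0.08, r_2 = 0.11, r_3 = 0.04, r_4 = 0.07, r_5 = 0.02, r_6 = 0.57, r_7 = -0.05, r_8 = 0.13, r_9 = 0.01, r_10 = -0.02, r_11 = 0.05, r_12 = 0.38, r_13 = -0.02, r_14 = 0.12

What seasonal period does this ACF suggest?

The largest autocorrelation is r_6 = 0.57, with a weaker echo at lag 12 (0.38); the remaining lags stay at or below 0.13.
The dominant spike at lag 6 indicates a seasonal period of 6.

6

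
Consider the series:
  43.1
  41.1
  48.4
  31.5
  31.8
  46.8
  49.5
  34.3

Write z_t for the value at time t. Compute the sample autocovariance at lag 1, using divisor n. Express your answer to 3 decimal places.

-5.302

Mean z̄ = (43.1 + 41.1 + 48.4 + 31.5 + 31.8 + 46.8 + 49.5 + 34.3)/8 = 40.8125
Deviations: 2.2875, 0.2875, 7.5875, -9.3125, -9.0125, 5.9875, 8.6875, -6.5125
Σ_{t=1}^{7}(z_t−z̄)(z_{t+1}−z̄) = -42.4139
γ_1 = -42.4139 / 8 = -5.302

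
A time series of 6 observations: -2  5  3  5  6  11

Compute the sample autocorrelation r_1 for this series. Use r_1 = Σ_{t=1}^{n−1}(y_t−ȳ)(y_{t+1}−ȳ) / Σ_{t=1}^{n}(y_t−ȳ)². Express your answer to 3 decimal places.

0.062

Mean ȳ = (-2 + 5 + 3 + 5 + 6 + 11)/6 = 4.6667
Deviations from mean: -6.6667, 0.3333, -1.6667, 0.3333, 1.3333, 6.3333
Σ(y_t−ȳ)(y_{t+1}−ȳ) = (-2.2222) + (-0.5556) + (-0.5556) + (0.4444) + (8.4444) = 5.5556
Denominator Σ(y_t−ȳ)² = 89.3333
r_1 = 5.5556 / 89.3333 = 0.062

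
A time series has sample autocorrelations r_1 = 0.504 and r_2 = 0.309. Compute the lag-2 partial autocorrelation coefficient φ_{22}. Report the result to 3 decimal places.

0.074

φ_{22} = (r_2 − r_1²) / (1 − r_1²)
r_1² = (0.504)² = 0.254016
Numerator = 0.309 − 0.2540 = 0.0550; denominator = 1 − 0.2540 = 0.7460
φ_{22} = 0.0550 / 0.7460 = 0.074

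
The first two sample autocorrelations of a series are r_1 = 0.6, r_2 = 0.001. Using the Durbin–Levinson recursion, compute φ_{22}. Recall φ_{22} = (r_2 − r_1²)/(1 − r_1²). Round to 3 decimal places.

-0.561

φ_{22} = (r_2 − r_1²) / (1 − r_1²)
r_1² = (0.6)² = 0.36
Numerator = 0.001 − 0.3600 = -0.3590; denominator = 1 − 0.3600 = 0.6400
φ_{22} = -0.3590 / 0.6400 = -0.561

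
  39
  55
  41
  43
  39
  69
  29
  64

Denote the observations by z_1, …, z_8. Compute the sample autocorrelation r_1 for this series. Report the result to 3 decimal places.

Mean z̄ = (39 + 55 + 41 + 43 + 39 + 69 + 29 + 64)/8 = 47.3750
Numerator Σ_{t=1}^{7}(z_t−z̄)(z_{t+1}−z̄) = -931.8906
Denominator Σ(z_t−z̄)² = 1339.8750
r_1 = -931.8906 / 1339.8750 = -0.696

-0.696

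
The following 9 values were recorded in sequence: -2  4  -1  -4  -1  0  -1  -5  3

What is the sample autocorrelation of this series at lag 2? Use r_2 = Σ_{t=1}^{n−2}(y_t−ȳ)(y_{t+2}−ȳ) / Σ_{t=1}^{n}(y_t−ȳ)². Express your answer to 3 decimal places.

-0.321

Mean ȳ = (-2 + 4 − 1 − 4 − 1 + 0 − 1 − 5 + 3)/9 = -0.7778
Numerator Σ_{t=1}^{7}(y_t−ȳ)(y_{t+2}−ȳ) = -21.6543
Denominator Σ(y_t−ȳ)² = 67.5556
r_2 = -21.6543 / 67.5556 = -0.321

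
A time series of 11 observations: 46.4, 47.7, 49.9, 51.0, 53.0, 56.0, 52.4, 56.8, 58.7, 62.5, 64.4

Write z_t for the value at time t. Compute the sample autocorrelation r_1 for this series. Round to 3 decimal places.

Mean z̄ = (46.4 + 47.7 + 49.9 + 51.0 + 53.0 + 56.0 + 52.4 + 56.8 + 58.7 + 62.5 + 64.4)/11 = 54.4364
Numerator Σ_{t=1}^{10}(z_t−z̄)(z_{t+1}−z̄) = 219.7769
Denominator Σ(z_t−z̄)² = 339.0655
r_1 = 219.7769 / 339.0655 = 0.648

0.648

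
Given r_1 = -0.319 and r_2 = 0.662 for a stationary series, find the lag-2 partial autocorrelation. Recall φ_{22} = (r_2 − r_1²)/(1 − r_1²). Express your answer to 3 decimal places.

φ_{22} = (r_2 − r_1²) / (1 − r_1²)
r_1² = (-0.319)² = 0.101761
Numerator = 0.662 − 0.1018 = 0.5602; denominator = 1 − 0.1018 = 0.8982
φ_{22} = 0.5602 / 0.8982 = 0.624

0.624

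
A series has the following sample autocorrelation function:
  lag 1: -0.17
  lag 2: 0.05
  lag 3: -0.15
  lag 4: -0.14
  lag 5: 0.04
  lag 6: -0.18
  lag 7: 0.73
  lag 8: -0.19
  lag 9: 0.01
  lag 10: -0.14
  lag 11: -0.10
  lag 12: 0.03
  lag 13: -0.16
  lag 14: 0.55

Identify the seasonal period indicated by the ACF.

7

The largest autocorrelation is r_7 = 0.73, with a weaker echo at lag 14 (0.55); the remaining lags stay at or below 0.05.
The dominant spike at lag 7 indicates a seasonal period of 7.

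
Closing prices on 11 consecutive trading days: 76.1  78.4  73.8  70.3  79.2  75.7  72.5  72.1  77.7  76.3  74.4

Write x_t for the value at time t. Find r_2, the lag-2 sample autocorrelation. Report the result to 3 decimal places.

Mean x̄ = (76.1 + 78.4 + 73.8 + 70.3 + 79.2 + 75.7 + 72.5 + 72.1 + 77.7 + 76.3 + 74.4)/11 = 75.1364
Numerator Σ_{t=1}^{9}(x_t−x̄)(x_{t+2}−x̄) = -49.8326
Denominator Σ(x_t−x̄)² = 78.2255
r_2 = -49.8326 / 78.2255 = -0.637

-0.637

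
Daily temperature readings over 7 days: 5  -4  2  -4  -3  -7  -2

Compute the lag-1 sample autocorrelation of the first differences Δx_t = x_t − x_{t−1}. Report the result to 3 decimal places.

First differences Δx: -9, 6, -6, 1, -4, 5
Mean of differences = -1.1667
Numerator Σ(Δx_t−Δx̄)(Δx_{t+1}−Δx̄) = -124.8611
Denominator Σ(Δx_t−Δx̄)² = 186.8333
r_1(Δx) = -124.8611 / 186.8333 = -0.668

-0.668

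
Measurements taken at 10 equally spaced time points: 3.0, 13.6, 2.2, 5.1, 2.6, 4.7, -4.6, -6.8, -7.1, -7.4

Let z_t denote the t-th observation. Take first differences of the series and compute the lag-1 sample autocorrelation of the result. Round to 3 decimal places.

First differences Δz: 10.6, -11.4, 2.9, -2.5, 2.1, -9.3, -2.2, -0.3, -0.3
Mean of differences = -1.1556
Numerator Σ(Δz_t−Δz̄)(Δz_{t+1}−Δz̄) = -189.9753
Denominator Σ(Δz_t−Δz̄)² = 340.8822
r_1(Δz) = -189.9753 / 340.8822 = -0.557

-0.557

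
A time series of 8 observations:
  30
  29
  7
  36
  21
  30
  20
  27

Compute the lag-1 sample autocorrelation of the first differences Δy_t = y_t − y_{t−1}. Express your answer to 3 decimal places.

First differences Δy: -1, -22, 29, -15, 9, -10, 7
Mean of differences = -0.4286
Numerator Σ(Δy_t−Δȳ)(Δy_{t+1}−Δȳ) = -1350.0408
Denominator Σ(Δy_t−Δȳ)² = 1779.7143
r_1(Δy) = -1350.0408 / 1779.7143 = -0.759

-0.759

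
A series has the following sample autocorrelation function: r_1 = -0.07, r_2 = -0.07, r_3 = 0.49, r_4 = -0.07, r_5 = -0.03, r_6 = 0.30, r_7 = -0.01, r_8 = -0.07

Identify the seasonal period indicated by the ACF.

The largest autocorrelation is r_3 = 0.49, with a weaker echo at lag 6 (0.30); the remaining lags stay at or below -0.01.
The dominant spike at lag 3 indicates a seasonal period of 3.

3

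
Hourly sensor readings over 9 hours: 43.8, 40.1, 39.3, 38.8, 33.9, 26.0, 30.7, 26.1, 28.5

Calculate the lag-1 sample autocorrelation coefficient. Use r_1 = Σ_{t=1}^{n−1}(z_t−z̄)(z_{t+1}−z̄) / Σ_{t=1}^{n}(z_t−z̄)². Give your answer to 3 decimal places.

Mean z̄ = (43.8 + 40.1 + 39.3 + 38.8 + 33.9 + 26.0 + 30.7 + 26.1 + 28.5)/9 = 34.1333
Numerator Σ_{t=1}^{8}(z_t−z̄)(z_{t+1}−z̄) = 214.1856
Denominator Σ(z_t−z̄)² = 351.7800
r_1 = 214.1856 / 351.7800 = 0.609

0.609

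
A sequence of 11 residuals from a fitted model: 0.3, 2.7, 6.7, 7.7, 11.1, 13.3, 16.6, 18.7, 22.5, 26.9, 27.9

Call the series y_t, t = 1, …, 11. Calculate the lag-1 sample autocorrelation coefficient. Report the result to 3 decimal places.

Mean ȳ = (0.3 + 2.7 + 6.7 + 7.7 + 11.1 + 13.3 + 16.6 + 18.7 + 22.5 + 26.9 + 27.9)/11 = 14.0364
Numerator Σ_{t=1}^{10}(y_t−ȳ)(y_{t+1}−ȳ) = 642.8914
Denominator Σ(y_t−ȳ)² = 877.9655
r_1 = 642.8914 / 877.9655 = 0.732

0.732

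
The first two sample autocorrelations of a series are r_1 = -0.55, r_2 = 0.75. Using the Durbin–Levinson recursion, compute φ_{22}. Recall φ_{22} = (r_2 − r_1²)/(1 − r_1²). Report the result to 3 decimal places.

φ_{22} = (r_2 − r_1²) / (1 − r_1²)
r_1² = (-0.55)² = 0.3025
Numerator = 0.75 − 0.3025 = 0.4475; denominator = 1 − 0.3025 = 0.6975
φ_{22} = 0.4475 / 0.6975 = 0.642

0.642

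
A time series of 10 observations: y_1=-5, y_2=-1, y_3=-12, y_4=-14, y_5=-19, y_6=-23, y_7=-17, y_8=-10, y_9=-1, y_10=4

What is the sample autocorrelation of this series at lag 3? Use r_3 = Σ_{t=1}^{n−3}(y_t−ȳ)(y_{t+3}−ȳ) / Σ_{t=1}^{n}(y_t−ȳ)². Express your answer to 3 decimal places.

Mean ȳ = (-5 − 1 − 12 − 14 − 19 − 23 − 17 − 10 − 1 + 4)/10 = -9.8000
Numerator Σ_{t=1}^{7}(y_t−ȳ)(y_{t+3}−ȳ) = -255.5200
Denominator Σ(y_t−ȳ)² = 701.6000
r_3 = -255.5200 / 701.6000 = -0.364

-0.364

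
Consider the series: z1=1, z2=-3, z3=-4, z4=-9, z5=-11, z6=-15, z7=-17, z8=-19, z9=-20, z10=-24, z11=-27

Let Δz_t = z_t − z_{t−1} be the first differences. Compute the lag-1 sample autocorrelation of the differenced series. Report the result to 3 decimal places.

-0.548

First differences Δz: -4, -1, -5, -2, -4, -2, -2, -1, -4, -3
Mean of differences = -2.8000
Numerator Σ(Δz_t−Δz̄)(Δz_{t+1}−Δz̄) = -9.6400
Denominator Σ(Δz_t−Δz̄)² = 17.6000
r_1(Δz) = -9.6400 / 17.6000 = -0.548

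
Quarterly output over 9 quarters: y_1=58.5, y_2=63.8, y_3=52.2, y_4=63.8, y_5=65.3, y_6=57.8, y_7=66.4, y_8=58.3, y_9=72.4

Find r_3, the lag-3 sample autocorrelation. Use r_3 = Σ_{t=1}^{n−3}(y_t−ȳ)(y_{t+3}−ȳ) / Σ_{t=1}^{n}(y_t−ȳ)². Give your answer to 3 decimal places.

-0.025

Mean ȳ = (58.5 + 63.8 + 52.2 + 63.8 + 65.3 + 57.8 + 66.4 + 58.3 + 72.4)/9 = 62.0556
Σ(y_t−ȳ)(y_{t+3}−ȳ) = (-6.2025) + (5.6598) + (41.9409) + (7.5786) + (-12.1847) + (-44.0214) = -7.2293
Denominator Σ(y_t−ȳ)² = 284.4822
r_3 = -7.2293 / 284.4822 = -0.025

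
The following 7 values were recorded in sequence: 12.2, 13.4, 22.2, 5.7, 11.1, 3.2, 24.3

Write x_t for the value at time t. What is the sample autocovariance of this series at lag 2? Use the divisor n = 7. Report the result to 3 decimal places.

Mean x̄ = (12.2 + 13.4 + 22.2 + 5.7 + 11.1 + 3.2 + 24.3)/7 = 13.1571
Deviations: -0.9571, 0.2429, 9.0429, -7.4571, -2.0571, -9.9571, 11.1429
Σ_{t=1}^{5}(x_t−x̄)(x_{t+2}−x̄) = 22.2606
γ_2 = 22.2606 / 7 = 3.180

3.180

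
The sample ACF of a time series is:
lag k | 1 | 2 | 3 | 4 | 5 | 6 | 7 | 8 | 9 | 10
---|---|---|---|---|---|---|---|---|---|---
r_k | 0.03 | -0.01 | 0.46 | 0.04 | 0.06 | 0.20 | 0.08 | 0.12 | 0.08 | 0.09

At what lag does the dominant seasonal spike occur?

3

The largest autocorrelation is r_3 = 0.46, with a weaker echo at lag 6 (0.20); the remaining lags stay at or below 0.12.
The dominant spike at lag 3 indicates a seasonal period of 3.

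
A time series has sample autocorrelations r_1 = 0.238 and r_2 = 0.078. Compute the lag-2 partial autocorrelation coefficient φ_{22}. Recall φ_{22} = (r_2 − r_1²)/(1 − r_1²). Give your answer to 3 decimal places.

0.023

φ_{22} = (r_2 − r_1²) / (1 − r_1²)
r_1² = (0.238)² = 0.056644
Numerator = 0.078 − 0.0566 = 0.0214; denominator = 1 − 0.0566 = 0.9434
φ_{22} = 0.0214 / 0.9434 = 0.023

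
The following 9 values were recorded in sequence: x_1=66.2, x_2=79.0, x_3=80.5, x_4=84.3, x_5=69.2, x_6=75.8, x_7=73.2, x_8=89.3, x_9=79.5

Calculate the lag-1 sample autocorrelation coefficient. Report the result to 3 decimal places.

Mean x̄ = (66.2 + 79.0 + 80.5 + 84.3 + 69.2 + 75.8 + 73.2 + 89.3 + 79.5)/9 = 77.4444
Numerator Σ_{t=1}^{8}(x_t−x̄)(x_{t+1}−x̄) = -53.7242
Denominator Σ(x_t−x̄)² = 418.6622
r_1 = -53.7242 / 418.6622 = -0.128

-0.128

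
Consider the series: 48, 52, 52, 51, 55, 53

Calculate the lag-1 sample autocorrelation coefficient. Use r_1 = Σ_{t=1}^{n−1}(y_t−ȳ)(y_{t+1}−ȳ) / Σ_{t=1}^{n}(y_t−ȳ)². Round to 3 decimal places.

0.011

Mean ȳ = (48 + 52 + 52 + 51 + 55 + 53)/6 = 51.8333
Deviations from mean: -3.8333, 0.1667, 0.1667, -0.8333, 3.1667, 1.1667
Numerator Σ_{t=1}^{5}(y_t−ȳ)(y_{t+1}−ȳ) = 0.3056
Denominator Σ(y_t−ȳ)² = 26.8333
r_1 = 0.3056 / 26.8333 = 0.011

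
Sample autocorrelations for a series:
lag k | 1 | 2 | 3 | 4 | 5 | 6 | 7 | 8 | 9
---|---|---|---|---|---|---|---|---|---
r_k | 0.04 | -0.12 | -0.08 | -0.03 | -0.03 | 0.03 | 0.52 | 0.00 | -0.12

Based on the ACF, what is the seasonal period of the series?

The largest autocorrelation is r_7 = 0.52; the remaining lags stay at or below 0.04.
The dominant spike at lag 7 indicates a seasonal period of 7.

7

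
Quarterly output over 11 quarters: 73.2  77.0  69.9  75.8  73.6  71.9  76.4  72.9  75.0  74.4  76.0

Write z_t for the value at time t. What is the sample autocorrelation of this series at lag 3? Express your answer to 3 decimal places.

Mean z̄ = (73.2 + 77.0 + 69.9 + 75.8 + 73.6 + 71.9 + 76.4 + 72.9 + 75.0 + 74.4 + 76.0)/11 = 74.1909
Numerator Σ_{t=1}^{8}(z_t−z̄)(z_{t+3}−z̄) = 7.1661
Denominator Σ(z_t−z̄)² = 45.9891
r_3 = 7.1661 / 45.9891 = 0.156

0.156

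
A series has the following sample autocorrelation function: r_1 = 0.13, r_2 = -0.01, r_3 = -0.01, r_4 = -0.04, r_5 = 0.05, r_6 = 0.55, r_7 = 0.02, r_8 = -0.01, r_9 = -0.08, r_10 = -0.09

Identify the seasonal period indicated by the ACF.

6

The largest autocorrelation is r_6 = 0.55; the remaining lags stay at or below 0.13.
The dominant spike at lag 6 indicates a seasonal period of 6.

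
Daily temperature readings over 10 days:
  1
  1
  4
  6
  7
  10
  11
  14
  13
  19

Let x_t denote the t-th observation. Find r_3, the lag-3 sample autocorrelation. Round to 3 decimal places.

Mean x̄ = (1 + 1 + 4 + 6 + 7 + 10 + 11 + 14 + 13 + 19)/10 = 8.6000
Numerator Σ_{t=1}^{7}(x_t−x̄)(x_{t+3}−x̄) = 41.7200
Denominator Σ(x_t−x̄)² = 310.4000
r_3 = 41.7200 / 310.4000 = 0.134

0.134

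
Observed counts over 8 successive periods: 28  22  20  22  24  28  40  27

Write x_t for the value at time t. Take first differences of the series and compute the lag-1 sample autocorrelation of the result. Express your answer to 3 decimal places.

First differences Δx: -6, -2, 2, 2, 4, 12, -13
Mean of differences = -0.1429
Numerator Σ(Δx_t−Δx̄)(Δx_{t+1}−Δx̄) = -85.4490
Denominator Σ(Δx_t−Δx̄)² = 376.8571
r_1(Δx) = -85.4490 / 376.8571 = -0.227

-0.227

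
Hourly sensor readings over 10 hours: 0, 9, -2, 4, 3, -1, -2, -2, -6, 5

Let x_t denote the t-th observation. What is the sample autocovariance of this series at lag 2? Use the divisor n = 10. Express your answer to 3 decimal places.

Mean x̄ = (0 + 9 − 2 + 4 + 3 − 1 − 2 − 2 − 6 + 5)/10 = 0.8000
Σ_{t=1}^{8}(x_t−x̄)(x_{t+2}−x̄) = 22.7200
γ_2 = 22.7200 / 10 = 2.272

2.272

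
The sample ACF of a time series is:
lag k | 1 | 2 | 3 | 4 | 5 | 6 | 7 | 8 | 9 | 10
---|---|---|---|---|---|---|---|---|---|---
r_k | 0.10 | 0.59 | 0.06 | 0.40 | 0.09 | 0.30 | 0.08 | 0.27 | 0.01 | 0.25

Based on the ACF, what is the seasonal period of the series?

The largest autocorrelation is r_2 = 0.59, with weaker echoes at lags 4 (0.40), 6 (0.30), 8 (0.27) and 10 (0.25); the remaining lags stay at or below 0.10.
The dominant spike at lag 2 indicates a seasonal period of 2.

2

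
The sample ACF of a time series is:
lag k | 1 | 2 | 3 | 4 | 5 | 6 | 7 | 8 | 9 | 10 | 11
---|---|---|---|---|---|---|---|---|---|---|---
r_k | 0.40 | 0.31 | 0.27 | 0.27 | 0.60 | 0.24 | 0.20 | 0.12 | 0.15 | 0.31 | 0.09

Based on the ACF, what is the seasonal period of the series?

5

The largest autocorrelation is r_5 = 0.60; the remaining lags stay at or below 0.40. The elevated value at lag 1 (0.40), dropping to 0.31 at lag 2, reflects decaying short-term dependence rather than seasonality.
The dominant spike at lag 5 indicates a seasonal period of 5.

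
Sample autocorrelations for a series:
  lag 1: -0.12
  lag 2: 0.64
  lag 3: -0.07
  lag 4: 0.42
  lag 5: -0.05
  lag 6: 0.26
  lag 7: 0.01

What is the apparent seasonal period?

2

The largest autocorrelation is r_2 = 0.64, with weaker echoes at lags 4 (0.42) and 6 (0.26); the remaining lags stay at or below 0.01.
The dominant spike at lag 2 indicates a seasonal period of 2.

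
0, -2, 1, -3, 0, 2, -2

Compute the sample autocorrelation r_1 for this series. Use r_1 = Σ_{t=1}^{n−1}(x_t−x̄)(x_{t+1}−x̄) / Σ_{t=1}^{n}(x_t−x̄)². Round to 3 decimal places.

-0.531

Mean x̄ = (0 − 2 + 1 − 3 + 0 + 2 − 2)/7 = -0.5714
Deviations from mean: 0.5714, -1.4286, 1.5714, -2.4286, 0.5714, 2.5714, -1.4286
Σ(x_t−x̄)(x_{t+1}−x̄) = (-0.8163) + (-2.2449) + (-3.8163) + (-1.3878) + (1.4694) + (-3.6735) = -10.4694
Denominator Σ(x_t−x̄)² = 19.7143
r_1 = -10.4694 / 19.7143 = -0.531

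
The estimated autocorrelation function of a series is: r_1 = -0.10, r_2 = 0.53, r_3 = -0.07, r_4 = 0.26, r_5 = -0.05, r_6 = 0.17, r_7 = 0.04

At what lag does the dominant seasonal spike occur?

2

The largest autocorrelation is r_2 = 0.53, with weaker echoes at lags 4 (0.26) and 6 (0.17); the remaining lags stay at or below 0.04.
The dominant spike at lag 2 indicates a seasonal period of 2.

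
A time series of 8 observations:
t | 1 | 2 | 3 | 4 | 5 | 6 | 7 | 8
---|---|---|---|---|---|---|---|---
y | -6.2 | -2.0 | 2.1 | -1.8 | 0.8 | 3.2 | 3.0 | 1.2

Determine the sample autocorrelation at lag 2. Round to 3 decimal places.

-0.104

Mean ȳ = (-6.2 − 2.0 + 2.1 − 1.8 + 0.8 + 3.2 + 3.0 + 1.2)/8 = 0.0375
Deviations from mean: -6.2375, -2.0375, 2.0625, -1.8375, 0.7625, 3.1625, 2.9625, 1.1625
Σ(y_t−ȳ)(y_{t+2}−ȳ) = (-12.8648) + (3.7439) + (1.5727) + (-5.8111) + (2.2589) + (3.6764) = -7.4241
Denominator Σ(y_t−ȳ)² = 71.3988
r_2 = -7.4241 / 71.3988 = -0.104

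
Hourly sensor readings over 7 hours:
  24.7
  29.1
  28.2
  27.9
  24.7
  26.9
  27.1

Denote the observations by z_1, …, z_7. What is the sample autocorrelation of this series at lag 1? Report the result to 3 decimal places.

-0.173

Mean z̄ = (24.7 + 29.1 + 28.2 + 27.9 + 24.7 + 26.9 + 27.1)/7 = 26.9429
Deviations from mean: -2.2429, 2.1571, 1.2571, 0.9571, -2.2429, -0.0429, 0.1571
Σ(z_t−z̄)(z_{t+1}−z̄) = (-4.8382) + (2.7118) + (1.2033) + (-2.1467) + (0.0961) + (-0.0067) = -2.9804
Denominator Σ(z_t−z̄)² = 17.2371
r_1 = -2.9804 / 17.2371 = -0.173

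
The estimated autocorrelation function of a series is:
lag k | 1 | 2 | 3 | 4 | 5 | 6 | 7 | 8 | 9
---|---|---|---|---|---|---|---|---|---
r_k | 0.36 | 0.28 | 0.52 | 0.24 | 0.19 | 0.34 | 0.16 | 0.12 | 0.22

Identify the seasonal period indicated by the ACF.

3

The largest autocorrelation is r_3 = 0.52; the remaining lags stay at or below 0.36. The elevated value at lag 1 (0.36), dropping to 0.28 at lag 2, reflects decaying short-term dependence rather than seasonality.
The dominant spike at lag 3 indicates a seasonal period of 3.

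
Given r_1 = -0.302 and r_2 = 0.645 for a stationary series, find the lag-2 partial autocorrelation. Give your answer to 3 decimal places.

0.609

φ_{22} = (r_2 − r_1²) / (1 − r_1²)
r_1² = (-0.302)² = 0.091204
Numerator = 0.645 − 0.0912 = 0.5538; denominator = 1 − 0.0912 = 0.9088
φ_{22} = 0.5538 / 0.9088 = 0.609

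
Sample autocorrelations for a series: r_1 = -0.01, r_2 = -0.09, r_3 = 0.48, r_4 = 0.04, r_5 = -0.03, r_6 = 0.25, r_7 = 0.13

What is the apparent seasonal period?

3

The largest autocorrelation is r_3 = 0.48, with a weaker echo at lag 6 (0.25); the remaining lags stay at or below 0.13.
The dominant spike at lag 3 indicates a seasonal period of 3.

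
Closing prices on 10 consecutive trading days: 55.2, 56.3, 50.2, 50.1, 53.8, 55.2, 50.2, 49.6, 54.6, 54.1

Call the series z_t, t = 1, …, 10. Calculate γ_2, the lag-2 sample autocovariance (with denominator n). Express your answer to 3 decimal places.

Mean z̄ = (55.2 + 56.3 + 50.2 + 50.1 + 53.8 + 55.2 + 50.2 + 49.6 + 54.6 + 54.1)/10 = 52.9300
Σ_{t=1}^{8}(z_t−z̄)(z_{t+2}−z̄) = -42.9228
γ_2 = -42.9228 / 10 = -4.292

-4.292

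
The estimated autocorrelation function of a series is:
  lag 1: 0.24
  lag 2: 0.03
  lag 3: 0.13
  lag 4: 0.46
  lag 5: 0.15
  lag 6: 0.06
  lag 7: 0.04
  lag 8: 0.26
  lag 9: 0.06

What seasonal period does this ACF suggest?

4

The largest autocorrelation is r_4 = 0.46, with a weaker echo at lag 8 (0.26); the remaining lags stay at or below 0.24. The elevated value at lag 1 (0.24), dropping to 0.03 at lag 2, reflects decaying short-term dependence rather than seasonality.
The dominant spike at lag 4 indicates a seasonal period of 4.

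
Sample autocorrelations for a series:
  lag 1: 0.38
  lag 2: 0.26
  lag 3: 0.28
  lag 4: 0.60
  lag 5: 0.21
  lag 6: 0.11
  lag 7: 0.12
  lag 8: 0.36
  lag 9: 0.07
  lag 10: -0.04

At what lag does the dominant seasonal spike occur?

The largest autocorrelation is r_4 = 0.60; the remaining lags stay at or below 0.38. The elevated value at lag 1 (0.38), dropping to 0.26 at lag 2, reflects decaying short-term dependence rather than seasonality.
The dominant spike at lag 4 indicates a seasonal period of 4.

4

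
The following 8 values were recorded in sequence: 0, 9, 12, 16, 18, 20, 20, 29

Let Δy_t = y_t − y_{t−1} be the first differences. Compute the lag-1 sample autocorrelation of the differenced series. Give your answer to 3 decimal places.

-0.157

First differences Δy: 9, 3, 4, 2, 2, 0, 9
Mean of differences = 4.1429
Numerator Σ(Δy_t−Δȳ)(Δy_{t+1}−Δȳ) = -11.7347
Denominator Σ(Δy_t−Δȳ)² = 74.8571
r_1(Δy) = -11.7347 / 74.8571 = -0.157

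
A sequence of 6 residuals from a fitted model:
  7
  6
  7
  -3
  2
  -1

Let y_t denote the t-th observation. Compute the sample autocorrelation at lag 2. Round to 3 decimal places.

Mean ȳ = (7 + 6 + 7 − 3 + 2 − 1)/6 = 3.0000
Deviations from mean: 4.0000, 3.0000, 4.0000, -6.0000, -1.0000, -4.0000
Σ(y_t−ȳ)(y_{t+2}−ȳ) = (16.0000) + (-18.0000) + (-4.0000) + (24.0000) = 18.0000
Denominator Σ(y_t−ȳ)² = 94.0000
r_2 = 18.0000 / 94.0000 = 0.191

0.191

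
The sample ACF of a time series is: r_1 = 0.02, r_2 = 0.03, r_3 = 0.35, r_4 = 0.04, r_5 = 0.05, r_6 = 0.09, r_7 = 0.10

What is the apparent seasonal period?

The largest autocorrelation is r_3 = 0.35; the remaining lags stay at or below 0.10.
The dominant spike at lag 3 indicates a seasonal period of 3.

3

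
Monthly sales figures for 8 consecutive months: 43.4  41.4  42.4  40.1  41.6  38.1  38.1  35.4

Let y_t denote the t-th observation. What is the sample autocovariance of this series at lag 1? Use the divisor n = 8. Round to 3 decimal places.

2.215

Mean ȳ = (43.4 + 41.4 + 42.4 + 40.1 + 41.6 + 38.1 + 38.1 + 35.4)/8 = 40.0625
Deviations: 3.3375, 1.3375, 2.3375, 0.0375, 1.5375, -1.9625, -1.9625, -4.6625
Σ_{t=1}^{7}(y_t−ȳ)(y_{t+1}−ȳ) = 17.7198
γ_1 = 17.7198 / 8 = 2.215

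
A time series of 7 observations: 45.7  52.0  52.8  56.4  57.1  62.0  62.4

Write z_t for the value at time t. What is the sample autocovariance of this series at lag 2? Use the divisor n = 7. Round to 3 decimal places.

5.125

Mean z̄ = (45.7 + 52.0 + 52.8 + 56.4 + 57.1 + 62.0 + 62.4)/7 = 55.4857
Deviations: -9.7857, -3.4857, -2.6857, 0.9143, 1.6143, 6.5143, 6.9143
Σ_{t=1}^{5}(z_t−z̄)(z_{t+2}−z̄) = 35.8767
γ_2 = 35.8767 / 7 = 5.125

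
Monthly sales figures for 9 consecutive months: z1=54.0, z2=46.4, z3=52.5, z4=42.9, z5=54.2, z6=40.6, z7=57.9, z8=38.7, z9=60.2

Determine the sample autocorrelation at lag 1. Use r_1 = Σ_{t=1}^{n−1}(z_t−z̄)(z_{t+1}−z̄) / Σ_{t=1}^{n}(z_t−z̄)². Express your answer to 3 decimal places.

Mean z̄ = (54.0 + 46.4 + 52.5 + 42.9 + 54.2 + 40.6 + 57.9 + 38.7 + 60.2)/9 = 49.7111
Numerator Σ_{t=1}^{8}(z_t−z̄)(z_{t+1}−z̄) = -394.1768
Denominator Σ(z_t−z̄)² = 485.0089
r_1 = -394.1768 / 485.0089 = -0.813

-0.813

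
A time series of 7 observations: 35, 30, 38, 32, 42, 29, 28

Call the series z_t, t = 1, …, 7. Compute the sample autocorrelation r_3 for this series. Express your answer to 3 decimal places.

-0.276

Mean z̄ = (35 + 30 + 38 + 32 + 42 + 29 + 28)/7 = 33.4286
Σ(z_t−z̄)(z_{t+3}−z̄) = (-2.2449) + (-29.3878) + (-20.2449) + (7.7551) = -44.1224
Denominator Σ(z_t−z̄)² = 159.7143
r_3 = -44.1224 / 159.7143 = -0.276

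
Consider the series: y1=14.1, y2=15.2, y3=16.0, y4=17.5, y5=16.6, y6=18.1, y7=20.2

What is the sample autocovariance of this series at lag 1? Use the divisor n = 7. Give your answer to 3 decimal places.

1.295

Mean ȳ = (14.1 + 15.2 + 16.0 + 17.5 + 16.6 + 18.1 + 20.2)/7 = 16.8143
Deviations: -2.7143, -1.6143, -0.8143, 0.6857, -0.2143, 1.2857, 3.3857
Σ_{t=1}^{6}(y_t−ȳ)(y_{t+1}−ȳ) = 9.0684
γ_1 = 9.0684 / 7 = 1.295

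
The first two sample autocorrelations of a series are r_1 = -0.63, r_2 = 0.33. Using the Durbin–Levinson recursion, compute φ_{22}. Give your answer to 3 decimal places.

φ_{22} = (r_2 − r_1²) / (1 − r_1²)
r_1² = (-0.63)² = 0.3969
Numerator = 0.33 − 0.3969 = -0.0669; denominator = 1 − 0.3969 = 0.6031
φ_{22} = -0.0669 / 0.6031 = -0.111

-0.111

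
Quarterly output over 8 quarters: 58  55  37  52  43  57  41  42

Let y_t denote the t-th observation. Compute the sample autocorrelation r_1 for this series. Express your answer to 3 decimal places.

Mean ȳ = (58 + 55 + 37 + 52 + 43 + 57 + 41 + 42)/8 = 48.1250
Numerator Σ_{t=1}^{7}(y_t−ȳ)(y_{t+1}−ȳ) = -136.6406
Denominator Σ(y_t−ȳ)² = 476.8750
r_1 = -136.6406 / 476.8750 = -0.287

-0.287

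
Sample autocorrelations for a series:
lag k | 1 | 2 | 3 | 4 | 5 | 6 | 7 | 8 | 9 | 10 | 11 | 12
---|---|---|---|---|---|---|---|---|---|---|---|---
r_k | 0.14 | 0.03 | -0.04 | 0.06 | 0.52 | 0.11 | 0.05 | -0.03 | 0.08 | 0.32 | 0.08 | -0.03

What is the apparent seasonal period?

5

The largest autocorrelation is r_5 = 0.52, with a weaker echo at lag 10 (0.32); the remaining lags stay at or below 0.14.
The dominant spike at lag 5 indicates a seasonal period of 5.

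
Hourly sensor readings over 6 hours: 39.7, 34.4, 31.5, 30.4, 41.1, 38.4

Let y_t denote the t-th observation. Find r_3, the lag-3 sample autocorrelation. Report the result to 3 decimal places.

-0.399

Mean ȳ = (39.7 + 34.4 + 31.5 + 30.4 + 41.1 + 38.4)/6 = 35.9167
Deviations from mean: 3.7833, -1.5167, -4.4167, -5.5167, 5.1833, 2.4833
Numerator Σ_{t=1}^{3}(y_t−ȳ)(y_{t+3}−ȳ) = -39.7008
Denominator Σ(y_t−ȳ)² = 99.5883
r_3 = -39.7008 / 99.5883 = -0.399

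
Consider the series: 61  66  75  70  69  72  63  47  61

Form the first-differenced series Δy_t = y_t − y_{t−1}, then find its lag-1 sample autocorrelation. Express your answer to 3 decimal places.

-0.156

First differences Δy: 5, 9, -5, -1, 3, -9, -16, 14
Mean of differences = 0.0000
Numerator Σ(Δy_t−Δȳ)(Δy_{t+1}−Δȳ) = -105.0000
Denominator Σ(Δy_t−Δȳ)² = 674.0000
r_1(Δy) = -105.0000 / 674.0000 = -0.156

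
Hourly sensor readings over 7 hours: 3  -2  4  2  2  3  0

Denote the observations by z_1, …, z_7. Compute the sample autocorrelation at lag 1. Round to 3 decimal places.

Mean z̄ = (3 − 2 + 4 + 2 + 2 + 3 + 0)/7 = 1.7143
Deviations from mean: 1.2857, -3.7143, 2.2857, 0.2857, 0.2857, 1.2857, -1.7143
Σ(z_t−z̄)(z_{t+1}−z̄) = (-4.7755) + (-8.4898) + (0.6531) + (0.0816) + (0.3673) + (-2.2041) = -14.3673
Denominator Σ(z_t−z̄)² = 25.4286
r_1 = -14.3673 / 25.4286 = -0.565

-0.565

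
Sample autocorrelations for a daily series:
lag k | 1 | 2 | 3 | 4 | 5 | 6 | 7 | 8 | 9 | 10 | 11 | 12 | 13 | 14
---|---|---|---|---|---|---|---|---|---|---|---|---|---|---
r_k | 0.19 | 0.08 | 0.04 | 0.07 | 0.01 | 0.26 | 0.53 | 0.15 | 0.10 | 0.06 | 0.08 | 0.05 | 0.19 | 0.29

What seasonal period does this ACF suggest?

7

The largest autocorrelation is r_7 = 0.53, with a weaker echo at lag 14 (0.29); the remaining lags stay at or below 0.26.
The dominant spike at lag 7 indicates a seasonal period of 7.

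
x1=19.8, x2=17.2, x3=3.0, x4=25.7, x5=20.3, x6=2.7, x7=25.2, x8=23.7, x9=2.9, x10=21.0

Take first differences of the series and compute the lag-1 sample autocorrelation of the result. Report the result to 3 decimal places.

First differences Δx: -2.6, -14.2, 22.7, -5.4, -17.6, 22.5, -1.5, -20.8, 18.1
Mean of differences = 0.1333
Numerator Σ(Δx_t−Δx̄)(Δx_{t+1}−Δx̄) = -1086.1011
Denominator Σ(Δx_t−Δx̄)² = 2331.2000
r_1(Δx) = -1086.1011 / 2331.2000 = -0.466

-0.466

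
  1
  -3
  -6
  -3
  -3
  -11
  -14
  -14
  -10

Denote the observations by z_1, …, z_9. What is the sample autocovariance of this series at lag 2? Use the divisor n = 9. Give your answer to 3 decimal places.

Mean z̄ = (1 − 3 − 6 − 3 − 3 − 11 − 14 − 14 − 10)/9 = -7.0000
Σ_{t=1}^{7}(z_t−z̄)(z_{t+2}−z̄) = 33.0000
γ_2 = 33.0000 / 9 = 3.667

3.667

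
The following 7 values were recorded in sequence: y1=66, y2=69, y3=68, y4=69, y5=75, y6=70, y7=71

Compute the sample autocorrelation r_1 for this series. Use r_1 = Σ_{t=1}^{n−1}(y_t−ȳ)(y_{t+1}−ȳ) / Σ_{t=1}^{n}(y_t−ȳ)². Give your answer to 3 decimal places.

Mean ȳ = (66 + 69 + 68 + 69 + 75 + 70 + 71)/7 = 69.7143
Deviations from mean: -3.7143, -0.7143, -1.7143, -0.7143, 5.2857, 0.2857, 1.2857
Numerator Σ_{t=1}^{6}(y_t−ȳ)(y_{t+1}−ȳ) = 3.2041
Denominator Σ(y_t−ȳ)² = 47.4286
r_1 = 3.2041 / 47.4286 = 0.068

0.068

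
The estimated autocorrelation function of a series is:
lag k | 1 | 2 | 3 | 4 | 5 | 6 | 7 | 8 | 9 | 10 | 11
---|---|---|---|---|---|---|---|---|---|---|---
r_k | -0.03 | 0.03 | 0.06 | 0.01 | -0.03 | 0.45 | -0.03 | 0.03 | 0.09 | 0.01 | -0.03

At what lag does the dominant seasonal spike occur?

The largest autocorrelation is r_6 = 0.45; the remaining lags stay at or below 0.09.
The dominant spike at lag 6 indicates a seasonal period of 6.

6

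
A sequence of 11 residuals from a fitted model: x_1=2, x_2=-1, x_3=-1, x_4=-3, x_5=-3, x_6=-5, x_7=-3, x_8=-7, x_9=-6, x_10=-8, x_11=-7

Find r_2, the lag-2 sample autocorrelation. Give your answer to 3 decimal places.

0.449

Mean x̄ = (2 − 1 − 1 − 3 − 3 − 5 − 3 − 7 − 6 − 8 − 7)/11 = -3.8182
Numerator Σ_{t=1}^{9}(x_t−x̄)(x_{t+2}−x̄) = 42.9339
Denominator Σ(x_t−x̄)² = 95.6364
r_2 = 42.9339 / 95.6364 = 0.449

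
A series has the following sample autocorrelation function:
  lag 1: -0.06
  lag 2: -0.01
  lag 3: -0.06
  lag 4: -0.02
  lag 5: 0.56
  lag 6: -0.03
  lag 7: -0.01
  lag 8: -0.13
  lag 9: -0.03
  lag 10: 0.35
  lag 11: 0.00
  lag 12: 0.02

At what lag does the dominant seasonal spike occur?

5

The largest autocorrelation is r_5 = 0.56, with a weaker echo at lag 10 (0.35); the remaining lags stay at or below 0.02.
The dominant spike at lag 5 indicates a seasonal period of 5.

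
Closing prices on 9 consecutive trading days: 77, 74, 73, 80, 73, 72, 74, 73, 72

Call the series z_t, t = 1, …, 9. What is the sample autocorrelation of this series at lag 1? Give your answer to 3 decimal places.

-0.149

Mean z̄ = (77 + 74 + 73 + 80 + 73 + 72 + 74 + 73 + 72)/9 = 74.2222
Numerator Σ_{t=1}^{8}(z_t−z̄)(z_{t+1}−z̄) = -8.2716
Denominator Σ(z_t−z̄)² = 55.5556
r_1 = -8.2716 / 55.5556 = -0.149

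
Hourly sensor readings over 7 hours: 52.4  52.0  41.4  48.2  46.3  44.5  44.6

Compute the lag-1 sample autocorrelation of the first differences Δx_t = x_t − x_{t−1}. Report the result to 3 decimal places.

First differences Δx: -0.4, -10.6, 6.8, -1.9, -1.8, 0.1
Mean of differences = -1.3000
Numerator Σ(Δx_t−Δx̄)(Δx_{t+1}−Δx̄) = -88.9600
Denominator Σ(Δx_t−Δx̄)² = 155.4800
r_1(Δx) = -88.9600 / 155.4800 = -0.572

-0.572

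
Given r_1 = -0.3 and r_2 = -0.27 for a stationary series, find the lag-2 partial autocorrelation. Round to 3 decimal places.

-0.396

φ_{22} = (r_2 − r_1²) / (1 − r_1²)
r_1² = (-0.3)² = 0.09
Numerator = -0.27 − 0.0900 = -0.3600; denominator = 1 − 0.0900 = 0.9100
φ_{22} = -0.3600 / 0.9100 = -0.396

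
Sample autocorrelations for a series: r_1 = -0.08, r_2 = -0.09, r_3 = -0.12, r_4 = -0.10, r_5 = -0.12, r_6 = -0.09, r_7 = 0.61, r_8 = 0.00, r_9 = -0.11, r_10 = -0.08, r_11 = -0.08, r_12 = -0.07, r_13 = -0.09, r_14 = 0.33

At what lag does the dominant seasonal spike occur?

7

The largest autocorrelation is r_7 = 0.61, with a weaker echo at lag 14 (0.33); the remaining lags stay at or below 0.00.
The dominant spike at lag 7 indicates a seasonal period of 7.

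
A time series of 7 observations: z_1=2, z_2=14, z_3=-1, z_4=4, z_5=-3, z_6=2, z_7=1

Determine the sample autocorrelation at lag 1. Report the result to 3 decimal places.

Mean z̄ = (2 + 14 − 1 + 4 − 3 + 2 + 1)/7 = 2.7143
Deviations from mean: -0.7143, 11.2857, -3.7143, 1.2857, -5.7143, -0.7143, -1.7143
Σ(z_t−z̄)(z_{t+1}−z̄) = (-8.0612) + (-41.9184) + (-4.7755) + (-7.3469) + (4.0816) + (1.2245) = -56.7959
Denominator Σ(z_t−z̄)² = 179.4286
r_1 = -56.7959 / 179.4286 = -0.317

-0.317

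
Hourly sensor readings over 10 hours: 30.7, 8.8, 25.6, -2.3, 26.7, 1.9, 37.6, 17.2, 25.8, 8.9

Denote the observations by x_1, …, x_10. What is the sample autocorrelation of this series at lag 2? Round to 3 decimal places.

0.646

Mean x̄ = (30.7 + 8.8 + 25.6 − 2.3 + 26.7 + 1.9 + 37.6 + 17.2 + 25.8 + 8.9)/10 = 18.0900
Numerator Σ_{t=1}^{8}(x_t−x̄)(x_{t+2}−x̄) = 1019.8908
Denominator Σ(x_t−x̄)² = 1579.0490
r_2 = 1019.8908 / 1579.0490 = 0.646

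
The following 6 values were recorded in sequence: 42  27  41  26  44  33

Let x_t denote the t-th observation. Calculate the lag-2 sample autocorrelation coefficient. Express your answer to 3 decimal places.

Mean x̄ = (42 + 27 + 41 + 26 + 44 + 33)/6 = 35.5000
Deviations from mean: 6.5000, -8.5000, 5.5000, -9.5000, 8.5000, -2.5000
Σ(x_t−x̄)(x_{t+2}−x̄) = (35.7500) + (80.7500) + (46.7500) + (23.7500) = 187.0000
Denominator Σ(x_t−x̄)² = 313.5000
r_2 = 187.0000 / 313.5000 = 0.596

0.596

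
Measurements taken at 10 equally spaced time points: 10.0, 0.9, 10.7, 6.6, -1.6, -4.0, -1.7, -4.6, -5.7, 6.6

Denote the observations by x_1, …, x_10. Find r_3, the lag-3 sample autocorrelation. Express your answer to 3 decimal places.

Mean x̄ = (10.0 + 0.9 + 10.7 + 6.6 − 1.6 − 4.0 − 1.7 − 4.6 − 5.7 + 6.6)/10 = 1.7200
Numerator Σ_{t=1}^{7}(x_t−x̄)(x_{t+3}−x̄) = 21.8088
Denominator Σ(x_t−x̄)² = 347.9360
r_3 = 21.8088 / 347.9360 = 0.063

0.063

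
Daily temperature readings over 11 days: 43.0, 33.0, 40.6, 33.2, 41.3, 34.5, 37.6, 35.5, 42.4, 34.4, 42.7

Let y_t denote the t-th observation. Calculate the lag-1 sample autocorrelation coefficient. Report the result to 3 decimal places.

-0.727

Mean ȳ = (43.0 + 33.0 + 40.6 + 33.2 + 41.3 + 34.5 + 37.6 + 35.5 + 42.4 + 34.4 + 42.7)/11 = 38.0182
Numerator Σ_{t=1}^{10}(y_t−ȳ)(y_{t+1}−ȳ) = -119.0576
Denominator Σ(y_t−ȳ)² = 163.7564
r_1 = -119.0576 / 163.7564 = -0.727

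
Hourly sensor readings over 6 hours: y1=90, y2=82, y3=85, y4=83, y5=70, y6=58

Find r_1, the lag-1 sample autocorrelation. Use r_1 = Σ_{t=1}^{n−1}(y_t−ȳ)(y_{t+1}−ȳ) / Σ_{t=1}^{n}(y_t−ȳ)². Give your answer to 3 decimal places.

Mean ȳ = (90 + 82 + 85 + 83 + 70 + 58)/6 = 78.0000
Numerator Σ_{t=1}^{5}(y_t−ȳ)(y_{t+1}−ȳ) = 231.0000
Denominator Σ(y_t−ȳ)² = 698.0000
r_1 = 231.0000 / 698.0000 = 0.331

0.331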